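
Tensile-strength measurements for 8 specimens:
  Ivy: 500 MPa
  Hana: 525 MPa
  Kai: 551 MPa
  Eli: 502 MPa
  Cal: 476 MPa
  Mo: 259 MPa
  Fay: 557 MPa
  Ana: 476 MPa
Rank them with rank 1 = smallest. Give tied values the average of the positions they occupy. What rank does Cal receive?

Sorted (ascending): 259, 476, 476, 500, 502, 525, 551, 557
The 2 values of 476 occupy positions 2–3 → average rank (2+3)/2 = 2.5.
Cal has value 476 MPa → rank 2.5.

2.5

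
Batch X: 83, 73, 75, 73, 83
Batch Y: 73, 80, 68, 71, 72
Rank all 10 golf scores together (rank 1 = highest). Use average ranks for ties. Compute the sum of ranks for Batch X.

Sorted (descending): 83, 83, 80, 75, 73, 73, 73, 72, 71, 68
The 2 values of 83 occupy positions 1–2 → average rank (1+2)/2 = 1.5.
The 3 values of 73 occupy positions 5–7 → average rank 6.
Batch X values → pooled ranks: 83→1.5, 73→6, 75→4, 73→6, 83→1.5
Rank sum = 1.5 + 6 + 4 + 6 + 1.5 = 19

19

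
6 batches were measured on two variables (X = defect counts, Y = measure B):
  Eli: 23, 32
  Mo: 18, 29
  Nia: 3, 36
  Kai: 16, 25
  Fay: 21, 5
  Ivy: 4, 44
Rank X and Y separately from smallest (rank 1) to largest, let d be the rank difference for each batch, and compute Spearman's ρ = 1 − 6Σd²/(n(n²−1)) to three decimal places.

Ranks of variable 1: 6, 4, 1, 3, 5, 2
Ranks of variable 2: 4, 3, 5, 2, 1, 6
d = r₁ − r₂: 2, 1, -4, 1, 4, -4
d²: 4, 1, 16, 1, 16, 16; Σd² = 54
ρ = 1 − 6·54/(6·35) = 1 − 324/210 = -0.543

-0.543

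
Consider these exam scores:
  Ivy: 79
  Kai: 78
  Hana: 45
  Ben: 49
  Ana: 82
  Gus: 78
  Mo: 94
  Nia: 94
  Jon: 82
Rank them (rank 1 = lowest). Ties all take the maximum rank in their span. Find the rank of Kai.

4

Sorted (ascending): 45, 49, 78, 78, 79, 82, 82, 94, 94
The 2 values of 78 occupy positions 3–4 → each gets rank 4.
The 2 values of 82 occupy positions 6–7 → each gets rank 7.
The 2 values of 94 occupy positions 8–9 → each gets rank 9.
Kai has value 78 → rank 4.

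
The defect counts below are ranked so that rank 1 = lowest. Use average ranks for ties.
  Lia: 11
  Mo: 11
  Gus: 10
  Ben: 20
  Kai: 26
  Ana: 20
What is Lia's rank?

2.5

Sorted (ascending): 10, 11, 11, 20, 20, 26
The 2 values of 11 occupy positions 2–3 → average rank (2+3)/2 = 2.5.
The 2 values of 20 occupy positions 4–5 → average rank (4+5)/2 = 4.5.
Lia has value 11 → rank 2.5.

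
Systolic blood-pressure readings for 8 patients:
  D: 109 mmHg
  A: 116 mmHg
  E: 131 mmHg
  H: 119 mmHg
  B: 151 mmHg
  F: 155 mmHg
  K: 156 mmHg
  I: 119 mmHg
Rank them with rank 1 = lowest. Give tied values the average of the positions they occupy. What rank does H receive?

Sorted (ascending): 109, 116, 119, 119, 131, 151, 155, 156
The 2 values of 119 occupy positions 3–4 → average rank (3+4)/2 = 3.5.
H has value 119 mmHg → rank 3.5.

3.5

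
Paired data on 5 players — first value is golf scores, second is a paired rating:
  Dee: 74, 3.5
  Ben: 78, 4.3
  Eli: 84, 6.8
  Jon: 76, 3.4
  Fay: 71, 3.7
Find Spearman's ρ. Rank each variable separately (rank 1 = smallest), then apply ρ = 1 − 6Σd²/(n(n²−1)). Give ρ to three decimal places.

Ranks of variable 1: 2, 4, 5, 3, 1
Ranks of variable 2: 2, 4, 5, 1, 3
d = r₁ − r₂: 0, 0, 0, 2, -2
d²: 0, 0, 0, 4, 4; Σd² = 8
ρ = 1 − 6·8/(5·24) = 1 − 48/120 = 0.600

0.600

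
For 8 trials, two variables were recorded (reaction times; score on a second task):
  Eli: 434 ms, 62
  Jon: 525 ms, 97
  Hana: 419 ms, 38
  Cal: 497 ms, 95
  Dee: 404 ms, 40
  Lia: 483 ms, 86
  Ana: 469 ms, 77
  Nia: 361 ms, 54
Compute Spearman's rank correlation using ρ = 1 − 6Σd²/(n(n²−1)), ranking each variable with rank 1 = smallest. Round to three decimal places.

Ranks of variable 1: 4, 8, 3, 7, 2, 6, 5, 1
Ranks of variable 2: 4, 8, 1, 7, 2, 6, 5, 3
d = r₁ − r₂: 0, 0, 2, 0, 0, 0, 0, -2
d²: 0, 0, 4, 0, 0, 0, 0, 4; Σd² = 8
ρ = 1 − 6·8/(8·63) = 1 − 48/504 = 0.905

0.905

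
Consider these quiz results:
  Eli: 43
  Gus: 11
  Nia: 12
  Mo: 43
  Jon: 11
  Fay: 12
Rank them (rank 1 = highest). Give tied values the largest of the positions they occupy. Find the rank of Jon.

Sorted (descending): 43, 43, 12, 12, 11, 11
The 2 values of 43 occupy positions 1–2 → each gets rank 2.
The 2 values of 12 occupy positions 3–4 → each gets rank 4.
The 2 values of 11 occupy positions 5–6 → each gets rank 6.
Jon has value 11 → rank 6.

6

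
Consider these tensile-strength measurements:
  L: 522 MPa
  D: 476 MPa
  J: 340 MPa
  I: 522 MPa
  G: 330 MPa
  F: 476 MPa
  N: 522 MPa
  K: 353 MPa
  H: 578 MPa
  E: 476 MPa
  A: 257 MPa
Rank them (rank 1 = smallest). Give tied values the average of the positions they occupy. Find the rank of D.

6

Sorted (ascending): 257, 330, 340, 353, 476, 476, 476, 522, 522, 522, 578
The 3 values of 476 occupy positions 5–7 → average rank 6.
The 3 values of 522 occupy positions 8–10 → average rank 9.
D has value 476 MPa → rank 6.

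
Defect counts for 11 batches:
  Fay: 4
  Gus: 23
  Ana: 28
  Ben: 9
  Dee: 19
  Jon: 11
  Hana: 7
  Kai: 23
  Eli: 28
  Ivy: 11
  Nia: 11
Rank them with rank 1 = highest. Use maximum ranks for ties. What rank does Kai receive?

Sorted (descending): 28, 28, 23, 23, 19, 11, 11, 11, 9, 7, 4
The 2 values of 28 occupy positions 1–2 → each gets rank 2.
The 2 values of 23 occupy positions 3–4 → each gets rank 4.
The 3 values of 11 occupy positions 6–8 → each gets rank 8.
Kai has value 23 → rank 4.

4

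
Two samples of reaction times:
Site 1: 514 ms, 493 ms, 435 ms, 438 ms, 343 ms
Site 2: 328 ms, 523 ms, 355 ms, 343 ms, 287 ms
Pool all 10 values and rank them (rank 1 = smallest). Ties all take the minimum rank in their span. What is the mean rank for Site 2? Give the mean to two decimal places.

Sorted (ascending): 287, 328, 343, 343, 355, 435, 438, 493, 514, 523
The 2 values of 343 occupy positions 3–4 → each gets rank 3.
Site 2 values → pooled ranks: 328→2, 523→10, 355→5, 343→3, 287→1
Mean rank = (2 + 10 + 5 + 3 + 1) / 5 = 4.20

4.20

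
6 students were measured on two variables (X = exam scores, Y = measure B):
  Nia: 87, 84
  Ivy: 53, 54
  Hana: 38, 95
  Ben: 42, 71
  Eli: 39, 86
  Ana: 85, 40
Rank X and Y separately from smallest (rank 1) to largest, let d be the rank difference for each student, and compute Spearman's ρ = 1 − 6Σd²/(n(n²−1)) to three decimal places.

-0.657

Ranks of variable 1: 6, 4, 1, 3, 2, 5
Ranks of variable 2: 4, 2, 6, 3, 5, 1
d = r₁ − r₂: 2, 2, -5, 0, -3, 4
d²: 4, 4, 25, 0, 9, 16; Σd² = 58
ρ = 1 − 6·58/(6·35) = 1 − 348/210 = -0.657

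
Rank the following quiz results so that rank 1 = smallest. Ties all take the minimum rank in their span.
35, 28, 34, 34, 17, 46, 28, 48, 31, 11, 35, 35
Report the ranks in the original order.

8, 3, 6, 6, 2, 11, 3, 12, 5, 1, 8, 8

Sorted (ascending): 11, 17, 28, 28, 31, 34, 34, 35, 35, 35, 46, 48
The 2 values of 28 occupy positions 3–4 → each gets rank 3.
The 2 values of 34 occupy positions 6–7 → each gets rank 6.
The 3 values of 35 occupy positions 8–10 → each gets rank 8.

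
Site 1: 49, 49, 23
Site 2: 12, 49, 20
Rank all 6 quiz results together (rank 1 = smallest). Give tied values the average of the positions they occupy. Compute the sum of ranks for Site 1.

13

Sorted (ascending): 12, 20, 23, 49, 49, 49
The 3 values of 49 occupy positions 4–6 → average rank 5.
Site 1 values → pooled ranks: 49→5, 49→5, 23→3
Rank sum = 5 + 5 + 3 = 13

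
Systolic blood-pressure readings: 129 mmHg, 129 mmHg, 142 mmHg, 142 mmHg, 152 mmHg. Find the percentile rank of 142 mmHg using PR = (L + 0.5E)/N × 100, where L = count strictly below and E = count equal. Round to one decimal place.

N = 5.
Strictly below 142: 2. Equal to 142: 2.
PR = (2 + 0.5·2)/5 × 100 = 60.0

60.0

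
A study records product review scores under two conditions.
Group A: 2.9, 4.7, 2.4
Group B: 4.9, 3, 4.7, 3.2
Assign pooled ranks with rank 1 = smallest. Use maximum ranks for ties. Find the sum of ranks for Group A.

Sorted (ascending): 2.4, 2.9, 3, 3.2, 4.7, 4.7, 4.9
The 2 values of 4.7 occupy positions 5–6 → each gets rank 6.
Group A values → pooled ranks: 2.9→2, 4.7→6, 2.4→1
Rank sum = 2 + 6 + 1 = 9

9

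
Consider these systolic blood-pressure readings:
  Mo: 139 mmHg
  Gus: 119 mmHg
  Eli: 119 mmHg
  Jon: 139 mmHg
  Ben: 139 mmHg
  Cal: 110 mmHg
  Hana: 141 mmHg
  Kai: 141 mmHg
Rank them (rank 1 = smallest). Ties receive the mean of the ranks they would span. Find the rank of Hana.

Sorted (ascending): 110, 119, 119, 139, 139, 139, 141, 141
The 2 values of 119 occupy positions 2–3 → average rank (2+3)/2 = 2.5.
The 3 values of 139 occupy positions 4–6 → average rank 5.
The 2 values of 141 occupy positions 7–8 → average rank (7+8)/2 = 7.5.
Hana has value 141 mmHg → rank 7.5.

7.5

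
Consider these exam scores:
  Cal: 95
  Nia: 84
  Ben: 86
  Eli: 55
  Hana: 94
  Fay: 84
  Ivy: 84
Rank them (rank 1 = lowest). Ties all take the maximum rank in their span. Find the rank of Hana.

6

Sorted (ascending): 55, 84, 84, 84, 86, 94, 95
The 3 values of 84 occupy positions 2–4 → each gets rank 4.
Hana has value 94 → rank 6.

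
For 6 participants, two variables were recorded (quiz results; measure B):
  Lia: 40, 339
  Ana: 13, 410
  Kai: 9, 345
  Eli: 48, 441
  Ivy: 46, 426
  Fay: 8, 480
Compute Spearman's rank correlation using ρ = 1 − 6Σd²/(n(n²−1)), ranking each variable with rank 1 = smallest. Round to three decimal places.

-0.029

Ranks of variable 1: 4, 3, 2, 6, 5, 1
Ranks of variable 2: 1, 3, 2, 5, 4, 6
d = r₁ − r₂: 3, 0, 0, 1, 1, -5
d²: 9, 0, 0, 1, 1, 25; Σd² = 36
ρ = 1 − 6·36/(6·35) = 1 − 216/210 = -0.029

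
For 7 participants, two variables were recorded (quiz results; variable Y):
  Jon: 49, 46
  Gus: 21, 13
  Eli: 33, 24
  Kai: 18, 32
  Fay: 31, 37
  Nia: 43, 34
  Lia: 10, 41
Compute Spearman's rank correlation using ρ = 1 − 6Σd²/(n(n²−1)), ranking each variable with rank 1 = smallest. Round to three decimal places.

0.214

Ranks of variable 1: 7, 3, 5, 2, 4, 6, 1
Ranks of variable 2: 7, 1, 2, 3, 5, 4, 6
d = r₁ − r₂: 0, 2, 3, -1, -1, 2, -5
d²: 0, 4, 9, 1, 1, 4, 25; Σd² = 44
ρ = 1 − 6·44/(7·48) = 1 − 264/336 = 0.214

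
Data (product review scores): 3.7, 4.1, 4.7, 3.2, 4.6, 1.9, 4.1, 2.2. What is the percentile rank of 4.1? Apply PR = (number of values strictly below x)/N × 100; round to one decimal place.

N = 8.
Strictly below 4.1: 4. Equal to 4.1: 2.
PR = 4/8 × 100 = 50.0

50.0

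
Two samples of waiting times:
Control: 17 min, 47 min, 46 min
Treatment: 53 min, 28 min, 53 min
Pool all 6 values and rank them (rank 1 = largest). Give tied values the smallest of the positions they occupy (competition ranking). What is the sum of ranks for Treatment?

Sorted (descending): 53, 53, 47, 46, 28, 17
The 2 values of 53 occupy positions 1–2 → each gets rank 1.
Treatment values → pooled ranks: 53→1, 28→5, 53→1
Rank sum = 1 + 5 + 1 = 7

7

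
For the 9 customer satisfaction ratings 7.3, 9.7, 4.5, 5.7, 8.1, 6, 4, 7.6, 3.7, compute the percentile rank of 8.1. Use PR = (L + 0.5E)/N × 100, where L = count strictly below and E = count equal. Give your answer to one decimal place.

83.3

N = 9.
Strictly below 8.1: 7. Equal to 8.1: 1.
PR = (7 + 0.5·1)/9 × 100 = 83.3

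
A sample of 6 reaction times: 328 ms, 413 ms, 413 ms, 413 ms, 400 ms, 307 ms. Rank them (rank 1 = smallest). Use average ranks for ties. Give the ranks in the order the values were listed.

2, 5, 5, 5, 3, 1

Sorted (ascending): 307, 328, 400, 413, 413, 413
The 3 values of 413 occupy positions 4–6 → average rank 5.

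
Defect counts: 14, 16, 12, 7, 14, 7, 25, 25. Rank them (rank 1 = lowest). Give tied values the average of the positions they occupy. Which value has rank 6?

16

Sorted (ascending): 7, 7, 12, 14, 14, 16, 25, 25
The 2 values of 7 occupy positions 1–2 → average rank (1+2)/2 = 1.5.
The 2 values of 14 occupy positions 4–5 → average rank (4+5)/2 = 4.5.
The 2 values of 25 occupy positions 7–8 → average rank (7+8)/2 = 7.5.
Rank 6 → value 16.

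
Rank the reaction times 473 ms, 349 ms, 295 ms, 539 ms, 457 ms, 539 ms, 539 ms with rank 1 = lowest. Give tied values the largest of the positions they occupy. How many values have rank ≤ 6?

Sorted (ascending): 295, 349, 457, 473, 539, 539, 539
The 3 values of 539 occupy positions 5–7 → each gets rank 7.
Ranks ≤ 6: {1, 2, 3, 4} → 4 values.

4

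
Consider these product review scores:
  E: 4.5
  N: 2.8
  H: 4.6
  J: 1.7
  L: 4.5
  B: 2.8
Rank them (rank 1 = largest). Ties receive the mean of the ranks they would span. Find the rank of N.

Sorted (descending): 4.6, 4.5, 4.5, 2.8, 2.8, 1.7
The 2 values of 4.5 occupy positions 2–3 → average rank (2+3)/2 = 2.5.
The 2 values of 2.8 occupy positions 4–5 → average rank (4+5)/2 = 4.5.
N has value 2.8 → rank 4.5.

4.5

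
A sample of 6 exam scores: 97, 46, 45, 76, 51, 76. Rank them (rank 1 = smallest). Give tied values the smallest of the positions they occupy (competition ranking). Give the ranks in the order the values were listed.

6, 2, 1, 4, 3, 4

Sorted (ascending): 45, 46, 51, 76, 76, 97
The 2 values of 76 occupy positions 4–5 → each gets rank 4.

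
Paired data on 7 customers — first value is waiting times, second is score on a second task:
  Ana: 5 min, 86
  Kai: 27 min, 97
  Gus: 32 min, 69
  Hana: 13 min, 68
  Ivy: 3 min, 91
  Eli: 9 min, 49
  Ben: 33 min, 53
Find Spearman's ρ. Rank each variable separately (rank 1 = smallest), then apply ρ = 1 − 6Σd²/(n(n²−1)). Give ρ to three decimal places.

-0.286

Ranks of variable 1: 2, 5, 6, 4, 1, 3, 7
Ranks of variable 2: 5, 7, 4, 3, 6, 1, 2
d = r₁ − r₂: -3, -2, 2, 1, -5, 2, 5
d²: 9, 4, 4, 1, 25, 4, 25; Σd² = 72
ρ = 1 − 6·72/(7·48) = 1 − 432/336 = -0.286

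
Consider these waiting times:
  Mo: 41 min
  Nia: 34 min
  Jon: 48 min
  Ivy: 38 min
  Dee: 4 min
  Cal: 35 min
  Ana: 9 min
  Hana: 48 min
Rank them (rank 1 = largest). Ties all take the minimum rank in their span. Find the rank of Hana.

Sorted (descending): 48, 48, 41, 38, 35, 34, 9, 4
The 2 values of 48 occupy positions 1–2 → each gets rank 1.
Hana has value 48 min → rank 1.

1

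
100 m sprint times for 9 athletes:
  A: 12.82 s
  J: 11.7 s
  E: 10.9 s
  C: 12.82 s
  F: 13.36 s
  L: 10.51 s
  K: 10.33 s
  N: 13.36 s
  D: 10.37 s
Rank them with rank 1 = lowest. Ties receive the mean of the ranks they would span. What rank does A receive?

6.5

Sorted (ascending): 10.33, 10.37, 10.51, 10.9, 11.7, 12.82, 12.82, 13.36, 13.36
The 2 values of 12.82 occupy positions 6–7 → average rank (6+7)/2 = 6.5.
The 2 values of 13.36 occupy positions 8–9 → average rank (8+9)/2 = 8.5.
A has value 12.82 s → rank 6.5.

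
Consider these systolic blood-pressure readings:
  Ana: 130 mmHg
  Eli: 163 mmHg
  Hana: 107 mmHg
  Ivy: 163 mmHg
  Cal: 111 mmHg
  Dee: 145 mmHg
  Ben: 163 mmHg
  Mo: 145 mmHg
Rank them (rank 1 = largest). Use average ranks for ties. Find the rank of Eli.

2

Sorted (descending): 163, 163, 163, 145, 145, 130, 111, 107
The 3 values of 163 occupy positions 1–3 → average rank 2.
The 2 values of 145 occupy positions 4–5 → average rank (4+5)/2 = 4.5.
Eli has value 163 mmHg → rank 2.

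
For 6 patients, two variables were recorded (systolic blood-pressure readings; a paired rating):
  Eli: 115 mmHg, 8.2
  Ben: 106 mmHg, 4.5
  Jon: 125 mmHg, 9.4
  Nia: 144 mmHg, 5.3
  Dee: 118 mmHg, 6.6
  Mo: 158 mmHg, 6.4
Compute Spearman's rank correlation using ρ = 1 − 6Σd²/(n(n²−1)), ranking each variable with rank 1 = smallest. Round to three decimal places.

0.086

Ranks of variable 1: 2, 1, 4, 5, 3, 6
Ranks of variable 2: 5, 1, 6, 2, 4, 3
d = r₁ − r₂: -3, 0, -2, 3, -1, 3
d²: 9, 0, 4, 9, 1, 9; Σd² = 32
ρ = 1 − 6·32/(6·35) = 1 − 192/210 = 0.086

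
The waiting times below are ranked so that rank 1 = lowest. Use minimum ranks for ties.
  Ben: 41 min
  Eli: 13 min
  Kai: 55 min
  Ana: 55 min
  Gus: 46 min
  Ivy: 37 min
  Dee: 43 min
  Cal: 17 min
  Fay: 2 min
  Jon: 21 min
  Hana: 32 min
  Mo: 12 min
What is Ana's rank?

11

Sorted (ascending): 2, 12, 13, 17, 21, 32, 37, 41, 43, 46, 55, 55
The 2 values of 55 occupy positions 11–12 → each gets rank 11.
Ana has value 55 min → rank 11.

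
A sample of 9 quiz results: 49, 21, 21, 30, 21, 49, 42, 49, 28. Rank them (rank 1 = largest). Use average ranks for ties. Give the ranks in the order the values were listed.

Sorted (descending): 49, 49, 49, 42, 30, 28, 21, 21, 21
The 3 values of 49 occupy positions 1–3 → average rank 2.
The 3 values of 21 occupy positions 7–9 → average rank 8.

2, 8, 8, 5, 8, 2, 4, 2, 6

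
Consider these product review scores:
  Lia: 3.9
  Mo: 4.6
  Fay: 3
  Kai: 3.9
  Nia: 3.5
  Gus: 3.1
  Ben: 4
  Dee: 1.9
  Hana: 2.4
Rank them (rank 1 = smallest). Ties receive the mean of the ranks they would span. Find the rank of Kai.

6.5

Sorted (ascending): 1.9, 2.4, 3, 3.1, 3.5, 3.9, 3.9, 4, 4.6
The 2 values of 3.9 occupy positions 6–7 → average rank (6+7)/2 = 6.5.
Kai has value 3.9 → rank 6.5.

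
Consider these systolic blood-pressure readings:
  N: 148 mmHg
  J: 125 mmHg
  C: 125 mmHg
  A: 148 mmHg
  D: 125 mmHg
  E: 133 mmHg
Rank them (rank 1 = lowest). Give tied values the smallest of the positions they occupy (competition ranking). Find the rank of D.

1

Sorted (ascending): 125, 125, 125, 133, 148, 148
The 3 values of 125 occupy positions 1–3 → each gets rank 1.
The 2 values of 148 occupy positions 5–6 → each gets rank 5.
D has value 125 mmHg → rank 1.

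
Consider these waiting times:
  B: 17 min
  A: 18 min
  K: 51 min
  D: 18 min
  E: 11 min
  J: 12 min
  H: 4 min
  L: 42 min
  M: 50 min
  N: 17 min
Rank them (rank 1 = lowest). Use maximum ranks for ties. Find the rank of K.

Sorted (ascending): 4, 11, 12, 17, 17, 18, 18, 42, 50, 51
The 2 values of 17 occupy positions 4–5 → each gets rank 5.
The 2 values of 18 occupy positions 6–7 → each gets rank 7.
K has value 51 min → rank 10.

10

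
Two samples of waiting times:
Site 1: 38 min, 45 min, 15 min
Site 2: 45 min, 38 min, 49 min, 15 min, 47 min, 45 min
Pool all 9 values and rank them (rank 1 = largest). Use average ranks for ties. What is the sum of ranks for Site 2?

26

Sorted (descending): 49, 47, 45, 45, 45, 38, 38, 15, 15
The 3 values of 45 occupy positions 3–5 → average rank 4.
The 2 values of 38 occupy positions 6–7 → average rank (6+7)/2 = 6.5.
The 2 values of 15 occupy positions 8–9 → average rank (8+9)/2 = 8.5.
Site 2 values → pooled ranks: 45→4, 38→6.5, 49→1, 15→8.5, 47→2, 45→4
Rank sum = 4 + 6.5 + 1 + 8.5 + 2 + 4 = 26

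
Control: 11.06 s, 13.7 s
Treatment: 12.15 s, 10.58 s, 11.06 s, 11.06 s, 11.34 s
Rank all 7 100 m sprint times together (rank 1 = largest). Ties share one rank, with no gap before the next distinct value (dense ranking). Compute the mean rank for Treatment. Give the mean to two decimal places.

3.60

Sorted (descending): 13.7, 12.15, 11.34, 11.06, 11.06, 11.06, 10.58
The 3 values of 11.06 share dense rank 4.
Remaining distinct values take the next consecutive integers.
Treatment values → pooled ranks: 12.15→2, 10.58→5, 11.06→4, 11.06→4, 11.34→3
Mean rank = (2 + 5 + 4 + 4 + 3) / 5 = 3.60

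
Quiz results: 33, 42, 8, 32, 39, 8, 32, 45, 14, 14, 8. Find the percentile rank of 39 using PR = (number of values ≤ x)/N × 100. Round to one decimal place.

N = 11.
Strictly below 39: 8. Equal to 39: 1.
PR = 9/11 × 100 = 81.8

81.8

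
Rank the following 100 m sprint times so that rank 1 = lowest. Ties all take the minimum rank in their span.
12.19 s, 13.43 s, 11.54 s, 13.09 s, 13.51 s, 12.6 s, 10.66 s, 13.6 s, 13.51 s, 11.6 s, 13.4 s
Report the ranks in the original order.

Sorted (ascending): 10.66, 11.54, 11.6, 12.19, 12.6, 13.09, 13.4, 13.43, 13.51, 13.51, 13.6
The 2 values of 13.51 occupy positions 9–10 → each gets rank 9.

4, 8, 2, 6, 9, 5, 1, 11, 9, 3, 7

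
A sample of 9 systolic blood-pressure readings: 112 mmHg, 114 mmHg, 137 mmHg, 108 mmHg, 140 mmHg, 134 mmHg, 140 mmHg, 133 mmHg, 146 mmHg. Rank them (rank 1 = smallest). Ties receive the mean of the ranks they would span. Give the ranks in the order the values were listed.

2, 3, 6, 1, 7.5, 5, 7.5, 4, 9

Sorted (ascending): 108, 112, 114, 133, 134, 137, 140, 140, 146
The 2 values of 140 occupy positions 7–8 → average rank (7+8)/2 = 7.5.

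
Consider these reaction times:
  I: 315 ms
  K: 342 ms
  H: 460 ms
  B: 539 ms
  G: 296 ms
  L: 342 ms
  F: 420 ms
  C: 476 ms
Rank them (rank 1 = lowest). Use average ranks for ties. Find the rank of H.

Sorted (ascending): 296, 315, 342, 342, 420, 460, 476, 539
The 2 values of 342 occupy positions 3–4 → average rank (3+4)/2 = 3.5.
H has value 460 ms → rank 6.

6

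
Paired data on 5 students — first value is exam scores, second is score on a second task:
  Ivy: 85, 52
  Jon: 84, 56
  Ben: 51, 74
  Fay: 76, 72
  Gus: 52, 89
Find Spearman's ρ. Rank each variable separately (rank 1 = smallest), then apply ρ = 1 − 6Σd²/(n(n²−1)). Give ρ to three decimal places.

-0.900

Ranks of variable 1: 5, 4, 1, 3, 2
Ranks of variable 2: 1, 2, 4, 3, 5
d = r₁ − r₂: 4, 2, -3, 0, -3
d²: 16, 4, 9, 0, 9; Σd² = 38
ρ = 1 − 6·38/(5·24) = 1 − 228/120 = -0.900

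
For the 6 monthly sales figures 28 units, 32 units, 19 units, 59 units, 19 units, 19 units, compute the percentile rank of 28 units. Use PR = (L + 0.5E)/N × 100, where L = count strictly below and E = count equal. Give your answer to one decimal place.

58.3

N = 6.
Strictly below 28: 3. Equal to 28: 1.
PR = (3 + 0.5·1)/6 × 100 = 58.3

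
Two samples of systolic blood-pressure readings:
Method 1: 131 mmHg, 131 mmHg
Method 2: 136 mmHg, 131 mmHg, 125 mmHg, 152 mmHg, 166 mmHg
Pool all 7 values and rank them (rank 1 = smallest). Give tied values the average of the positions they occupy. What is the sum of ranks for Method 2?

Sorted (ascending): 125, 131, 131, 131, 136, 152, 166
The 3 values of 131 occupy positions 2–4 → average rank 3.
Method 2 values → pooled ranks: 136→5, 131→3, 125→1, 152→6, 166→7
Rank sum = 5 + 3 + 1 + 6 + 7 = 22

22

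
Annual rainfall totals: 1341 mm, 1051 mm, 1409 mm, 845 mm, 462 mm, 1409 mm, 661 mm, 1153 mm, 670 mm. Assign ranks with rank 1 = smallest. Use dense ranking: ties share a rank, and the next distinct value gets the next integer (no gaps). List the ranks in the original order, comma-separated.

7, 5, 8, 4, 1, 8, 2, 6, 3

Sorted (ascending): 462, 661, 670, 845, 1051, 1153, 1341, 1409, 1409
The 2 values of 1409 share dense rank 8.
Remaining distinct values take the next consecutive integers.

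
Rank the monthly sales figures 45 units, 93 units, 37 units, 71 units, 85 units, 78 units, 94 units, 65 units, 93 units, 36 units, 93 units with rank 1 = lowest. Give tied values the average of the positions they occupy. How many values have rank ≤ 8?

Sorted (ascending): 36, 37, 45, 65, 71, 78, 85, 93, 93, 93, 94
The 3 values of 93 occupy positions 8–10 → average rank 9.
Ranks ≤ 8: {1, 2, 3, 4, 5, 6, 7} → 7 values.

7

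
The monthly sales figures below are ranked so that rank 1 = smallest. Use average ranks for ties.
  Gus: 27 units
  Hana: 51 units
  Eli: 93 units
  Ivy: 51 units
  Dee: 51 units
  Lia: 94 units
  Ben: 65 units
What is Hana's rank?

3

Sorted (ascending): 27, 51, 51, 51, 65, 93, 94
The 3 values of 51 occupy positions 2–4 → average rank 3.
Hana has value 51 units → rank 3.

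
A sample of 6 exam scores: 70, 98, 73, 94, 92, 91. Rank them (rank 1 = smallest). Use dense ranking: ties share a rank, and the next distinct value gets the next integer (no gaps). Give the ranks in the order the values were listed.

1, 6, 2, 5, 4, 3

Sorted (ascending): 70, 73, 91, 92, 94, 98
No ties — each value takes its position as its rank.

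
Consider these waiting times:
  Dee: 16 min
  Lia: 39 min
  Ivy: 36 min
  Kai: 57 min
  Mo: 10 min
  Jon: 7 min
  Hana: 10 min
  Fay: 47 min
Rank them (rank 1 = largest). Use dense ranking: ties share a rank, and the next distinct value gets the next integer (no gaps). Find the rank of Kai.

Sorted (descending): 57, 47, 39, 36, 16, 10, 10, 7
The 2 values of 10 share dense rank 6.
Remaining distinct values take the next consecutive integers.
Kai has value 57 min → rank 1.

1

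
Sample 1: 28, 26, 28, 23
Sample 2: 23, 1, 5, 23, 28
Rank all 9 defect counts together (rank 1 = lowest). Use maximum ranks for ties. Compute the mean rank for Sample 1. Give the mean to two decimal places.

Sorted (ascending): 1, 5, 23, 23, 23, 26, 28, 28, 28
The 3 values of 23 occupy positions 3–5 → each gets rank 5.
The 3 values of 28 occupy positions 7–9 → each gets rank 9.
Sample 1 values → pooled ranks: 28→9, 26→6, 28→9, 23→5
Mean rank = (9 + 6 + 9 + 5) / 4 = 7.25

7.25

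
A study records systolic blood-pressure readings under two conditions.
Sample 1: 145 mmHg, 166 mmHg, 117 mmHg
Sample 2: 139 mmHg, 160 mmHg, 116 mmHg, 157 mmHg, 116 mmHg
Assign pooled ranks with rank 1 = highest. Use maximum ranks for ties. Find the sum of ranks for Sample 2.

Sorted (descending): 166, 160, 157, 145, 139, 117, 116, 116
The 2 values of 116 occupy positions 7–8 → each gets rank 8.
Sample 2 values → pooled ranks: 139→5, 160→2, 116→8, 157→3, 116→8
Rank sum = 5 + 2 + 8 + 3 + 8 = 26

26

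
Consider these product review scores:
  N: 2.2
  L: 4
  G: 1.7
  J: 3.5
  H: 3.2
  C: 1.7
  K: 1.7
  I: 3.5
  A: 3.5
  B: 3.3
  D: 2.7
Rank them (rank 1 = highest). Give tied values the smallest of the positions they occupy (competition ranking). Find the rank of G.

Sorted (descending): 4, 3.5, 3.5, 3.5, 3.3, 3.2, 2.7, 2.2, 1.7, 1.7, 1.7
The 3 values of 3.5 occupy positions 2–4 → each gets rank 2.
The 3 values of 1.7 occupy positions 9–11 → each gets rank 9.
G has value 1.7 → rank 9.

9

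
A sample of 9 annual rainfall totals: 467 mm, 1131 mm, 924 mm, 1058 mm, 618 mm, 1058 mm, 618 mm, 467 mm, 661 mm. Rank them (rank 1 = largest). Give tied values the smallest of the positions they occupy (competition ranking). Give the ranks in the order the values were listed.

Sorted (descending): 1131, 1058, 1058, 924, 661, 618, 618, 467, 467
The 2 values of 1058 occupy positions 2–3 → each gets rank 2.
The 2 values of 618 occupy positions 6–7 → each gets rank 6.
The 2 values of 467 occupy positions 8–9 → each gets rank 8.

8, 1, 4, 2, 6, 2, 6, 8, 5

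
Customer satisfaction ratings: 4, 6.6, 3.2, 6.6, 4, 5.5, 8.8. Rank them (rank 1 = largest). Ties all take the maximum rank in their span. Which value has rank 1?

Sorted (descending): 8.8, 6.6, 6.6, 5.5, 4, 4, 3.2
The 2 values of 6.6 occupy positions 2–3 → each gets rank 3.
The 2 values of 4 occupy positions 5–6 → each gets rank 6.
Rank 1 → value 8.8.

8.8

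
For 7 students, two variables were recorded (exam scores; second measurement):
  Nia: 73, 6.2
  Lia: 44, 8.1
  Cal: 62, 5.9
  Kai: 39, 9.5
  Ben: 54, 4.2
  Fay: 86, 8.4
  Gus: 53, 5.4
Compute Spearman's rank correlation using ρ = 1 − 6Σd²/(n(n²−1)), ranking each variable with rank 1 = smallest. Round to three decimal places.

-0.143

Ranks of variable 1: 6, 2, 5, 1, 4, 7, 3
Ranks of variable 2: 4, 5, 3, 7, 1, 6, 2
d = r₁ − r₂: 2, -3, 2, -6, 3, 1, 1
d²: 4, 9, 4, 36, 9, 1, 1; Σd² = 64
ρ = 1 − 6·64/(7·48) = 1 − 384/336 = -0.143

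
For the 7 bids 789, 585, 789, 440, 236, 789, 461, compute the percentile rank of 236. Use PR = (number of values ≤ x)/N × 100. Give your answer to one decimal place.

14.3

N = 7.
Strictly below 236: 0. Equal to 236: 1.
PR = 1/7 × 100 = 14.3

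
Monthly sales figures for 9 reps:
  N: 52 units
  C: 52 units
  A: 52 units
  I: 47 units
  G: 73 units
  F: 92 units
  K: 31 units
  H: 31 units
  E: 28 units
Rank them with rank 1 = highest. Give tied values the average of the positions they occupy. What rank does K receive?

7.5

Sorted (descending): 92, 73, 52, 52, 52, 47, 31, 31, 28
The 3 values of 52 occupy positions 3–5 → average rank 4.
The 2 values of 31 occupy positions 7–8 → average rank (7+8)/2 = 7.5.
K has value 31 units → rank 7.5.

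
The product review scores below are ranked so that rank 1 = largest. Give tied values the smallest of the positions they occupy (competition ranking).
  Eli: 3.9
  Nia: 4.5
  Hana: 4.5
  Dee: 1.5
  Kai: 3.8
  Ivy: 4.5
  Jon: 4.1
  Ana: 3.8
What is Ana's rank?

Sorted (descending): 4.5, 4.5, 4.5, 4.1, 3.9, 3.8, 3.8, 1.5
The 3 values of 4.5 occupy positions 1–3 → each gets rank 1.
The 2 values of 3.8 occupy positions 6–7 → each gets rank 6.
Ana has value 3.8 → rank 6.

6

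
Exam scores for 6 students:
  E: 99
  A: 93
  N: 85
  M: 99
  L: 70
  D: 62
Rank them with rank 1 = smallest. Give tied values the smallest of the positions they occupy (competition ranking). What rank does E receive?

5

Sorted (ascending): 62, 70, 85, 93, 99, 99
The 2 values of 99 occupy positions 5–6 → each gets rank 5.
E has value 99 → rank 5.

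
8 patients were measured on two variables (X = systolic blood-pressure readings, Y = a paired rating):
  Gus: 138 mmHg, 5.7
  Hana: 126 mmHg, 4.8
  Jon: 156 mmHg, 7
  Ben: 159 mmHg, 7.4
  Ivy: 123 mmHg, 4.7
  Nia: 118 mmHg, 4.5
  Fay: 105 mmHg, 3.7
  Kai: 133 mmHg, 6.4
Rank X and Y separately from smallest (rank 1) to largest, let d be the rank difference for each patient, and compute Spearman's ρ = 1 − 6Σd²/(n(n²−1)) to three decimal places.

Ranks of variable 1: 6, 4, 7, 8, 3, 2, 1, 5
Ranks of variable 2: 5, 4, 7, 8, 3, 2, 1, 6
d = r₁ − r₂: 1, 0, 0, 0, 0, 0, 0, -1
d²: 1, 0, 0, 0, 0, 0, 0, 1; Σd² = 2
ρ = 1 − 6·2/(8·63) = 1 − 12/504 = 0.976

0.976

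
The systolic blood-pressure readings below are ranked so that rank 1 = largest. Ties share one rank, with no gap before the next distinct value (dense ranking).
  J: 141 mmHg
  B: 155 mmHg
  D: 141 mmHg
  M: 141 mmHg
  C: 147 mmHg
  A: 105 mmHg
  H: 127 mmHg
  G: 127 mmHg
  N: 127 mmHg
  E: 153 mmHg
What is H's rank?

5

Sorted (descending): 155, 153, 147, 141, 141, 141, 127, 127, 127, 105
The 3 values of 141 share dense rank 4.
The 3 values of 127 share dense rank 5.
Remaining distinct values take the next consecutive integers.
H has value 127 mmHg → rank 5.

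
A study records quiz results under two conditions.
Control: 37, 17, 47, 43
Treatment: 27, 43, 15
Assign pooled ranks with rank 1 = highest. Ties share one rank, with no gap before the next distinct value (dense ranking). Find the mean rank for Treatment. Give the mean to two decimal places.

Sorted (descending): 47, 43, 43, 37, 27, 17, 15
The 2 values of 43 share dense rank 2.
Remaining distinct values take the next consecutive integers.
Treatment values → pooled ranks: 27→4, 43→2, 15→6
Mean rank = (4 + 2 + 6) / 3 = 4.00

4.00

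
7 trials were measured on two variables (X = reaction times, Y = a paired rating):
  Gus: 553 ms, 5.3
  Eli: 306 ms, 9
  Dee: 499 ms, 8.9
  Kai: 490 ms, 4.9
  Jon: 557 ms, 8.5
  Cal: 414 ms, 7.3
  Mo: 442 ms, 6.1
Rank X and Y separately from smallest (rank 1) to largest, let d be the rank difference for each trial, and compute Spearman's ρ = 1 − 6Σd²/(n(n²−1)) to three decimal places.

Ranks of variable 1: 6, 1, 5, 4, 7, 2, 3
Ranks of variable 2: 2, 7, 6, 1, 5, 4, 3
d = r₁ − r₂: 4, -6, -1, 3, 2, -2, 0
d²: 16, 36, 1, 9, 4, 4, 0; Σd² = 70
ρ = 1 − 6·70/(7·48) = 1 − 420/336 = -0.250

-0.250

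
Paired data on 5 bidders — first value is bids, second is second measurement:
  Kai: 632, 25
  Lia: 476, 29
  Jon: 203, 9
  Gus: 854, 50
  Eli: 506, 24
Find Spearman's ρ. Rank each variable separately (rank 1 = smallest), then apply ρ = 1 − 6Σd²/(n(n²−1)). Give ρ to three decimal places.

0.700

Ranks of variable 1: 4, 2, 1, 5, 3
Ranks of variable 2: 3, 4, 1, 5, 2
d = r₁ − r₂: 1, -2, 0, 0, 1
d²: 1, 4, 0, 0, 1; Σd² = 6
ρ = 1 − 6·6/(5·24) = 1 − 36/120 = 0.700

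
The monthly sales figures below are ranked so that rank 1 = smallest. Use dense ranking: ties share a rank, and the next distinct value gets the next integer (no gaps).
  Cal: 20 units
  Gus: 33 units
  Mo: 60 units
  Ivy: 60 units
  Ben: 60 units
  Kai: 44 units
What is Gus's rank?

2

Sorted (ascending): 20, 33, 44, 60, 60, 60
The 3 values of 60 share dense rank 4.
Remaining distinct values take the next consecutive integers.
Gus has value 33 units → rank 2.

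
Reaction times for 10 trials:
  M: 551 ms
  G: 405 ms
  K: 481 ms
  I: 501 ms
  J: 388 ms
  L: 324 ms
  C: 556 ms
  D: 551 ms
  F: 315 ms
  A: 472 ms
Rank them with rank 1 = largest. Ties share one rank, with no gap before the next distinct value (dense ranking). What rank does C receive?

Sorted (descending): 556, 551, 551, 501, 481, 472, 405, 388, 324, 315
The 2 values of 551 share dense rank 2.
Remaining distinct values take the next consecutive integers.
C has value 556 ms → rank 1.

1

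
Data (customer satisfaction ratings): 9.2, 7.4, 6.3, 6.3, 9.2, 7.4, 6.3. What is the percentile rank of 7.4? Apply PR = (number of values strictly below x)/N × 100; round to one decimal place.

N = 7.
Strictly below 7.4: 3. Equal to 7.4: 2.
PR = 3/7 × 100 = 42.9

42.9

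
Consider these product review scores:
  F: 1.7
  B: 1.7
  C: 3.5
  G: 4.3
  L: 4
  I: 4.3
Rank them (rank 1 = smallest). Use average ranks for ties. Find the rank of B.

1.5

Sorted (ascending): 1.7, 1.7, 3.5, 4, 4.3, 4.3
The 2 values of 1.7 occupy positions 1–2 → average rank (1+2)/2 = 1.5.
The 2 values of 4.3 occupy positions 5–6 → average rank (5+6)/2 = 5.5.
B has value 1.7 → rank 1.5.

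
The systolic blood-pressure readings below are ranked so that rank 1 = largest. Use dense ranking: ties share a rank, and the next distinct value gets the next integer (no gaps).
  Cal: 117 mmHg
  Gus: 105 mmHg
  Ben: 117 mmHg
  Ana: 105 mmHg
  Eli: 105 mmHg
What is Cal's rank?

1

Sorted (descending): 117, 117, 105, 105, 105
The 2 values of 117 share dense rank 1.
The 3 values of 105 share dense rank 2.
Cal has value 117 mmHg → rank 1.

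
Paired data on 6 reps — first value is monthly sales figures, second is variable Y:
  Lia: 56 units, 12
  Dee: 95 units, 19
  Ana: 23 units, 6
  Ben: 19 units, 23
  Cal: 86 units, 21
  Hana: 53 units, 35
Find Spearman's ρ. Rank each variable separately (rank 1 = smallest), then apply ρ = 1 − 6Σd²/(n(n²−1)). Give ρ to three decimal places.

-0.143

Ranks of variable 1: 4, 6, 2, 1, 5, 3
Ranks of variable 2: 2, 3, 1, 5, 4, 6
d = r₁ − r₂: 2, 3, 1, -4, 1, -3
d²: 4, 9, 1, 16, 1, 9; Σd² = 40
ρ = 1 − 6·40/(6·35) = 1 − 240/210 = -0.143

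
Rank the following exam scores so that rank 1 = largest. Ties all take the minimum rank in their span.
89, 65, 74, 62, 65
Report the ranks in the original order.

Sorted (descending): 89, 74, 65, 65, 62
The 2 values of 65 occupy positions 3–4 → each gets rank 3.

1, 3, 2, 5, 3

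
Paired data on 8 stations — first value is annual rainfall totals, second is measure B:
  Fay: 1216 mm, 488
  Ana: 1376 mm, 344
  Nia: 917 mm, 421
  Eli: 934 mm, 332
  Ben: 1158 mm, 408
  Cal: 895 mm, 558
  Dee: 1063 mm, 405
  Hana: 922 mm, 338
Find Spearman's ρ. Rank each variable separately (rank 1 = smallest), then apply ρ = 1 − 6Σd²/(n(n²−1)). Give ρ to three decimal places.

-0.214

Ranks of variable 1: 7, 8, 2, 4, 6, 1, 5, 3
Ranks of variable 2: 7, 3, 6, 1, 5, 8, 4, 2
d = r₁ − r₂: 0, 5, -4, 3, 1, -7, 1, 1
d²: 0, 25, 16, 9, 1, 49, 1, 1; Σd² = 102
ρ = 1 − 6·102/(8·63) = 1 − 612/504 = -0.214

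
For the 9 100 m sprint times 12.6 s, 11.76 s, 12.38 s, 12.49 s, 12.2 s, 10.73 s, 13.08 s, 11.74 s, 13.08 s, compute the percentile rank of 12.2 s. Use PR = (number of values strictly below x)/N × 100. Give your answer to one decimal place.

N = 9.
Strictly below 12.2: 3. Equal to 12.2: 1.
PR = 3/9 × 100 = 33.3

33.3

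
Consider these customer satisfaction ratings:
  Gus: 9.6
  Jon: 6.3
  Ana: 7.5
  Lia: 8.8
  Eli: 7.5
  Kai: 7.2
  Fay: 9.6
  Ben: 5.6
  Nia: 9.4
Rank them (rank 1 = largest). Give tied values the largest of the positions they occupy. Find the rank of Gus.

2

Sorted (descending): 9.6, 9.6, 9.4, 8.8, 7.5, 7.5, 7.2, 6.3, 5.6
The 2 values of 9.6 occupy positions 1–2 → each gets rank 2.
The 2 values of 7.5 occupy positions 5–6 → each gets rank 6.
Gus has value 9.6 → rank 2.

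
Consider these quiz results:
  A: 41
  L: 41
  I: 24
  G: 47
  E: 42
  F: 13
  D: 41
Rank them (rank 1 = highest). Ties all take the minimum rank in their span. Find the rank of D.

3

Sorted (descending): 47, 42, 41, 41, 41, 24, 13
The 3 values of 41 occupy positions 3–5 → each gets rank 3.
D has value 41 → rank 3.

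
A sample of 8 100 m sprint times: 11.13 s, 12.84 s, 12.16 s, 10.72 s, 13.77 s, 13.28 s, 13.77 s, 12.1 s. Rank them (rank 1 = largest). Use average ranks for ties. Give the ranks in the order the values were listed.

Sorted (descending): 13.77, 13.77, 13.28, 12.84, 12.16, 12.1, 11.13, 10.72
The 2 values of 13.77 occupy positions 1–2 → average rank (1+2)/2 = 1.5.

7, 4, 5, 8, 1.5, 3, 1.5, 6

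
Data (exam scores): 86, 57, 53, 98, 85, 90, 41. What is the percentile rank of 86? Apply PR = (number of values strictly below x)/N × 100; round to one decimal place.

57.1

N = 7.
Strictly below 86: 4. Equal to 86: 1.
PR = 4/7 × 100 = 57.1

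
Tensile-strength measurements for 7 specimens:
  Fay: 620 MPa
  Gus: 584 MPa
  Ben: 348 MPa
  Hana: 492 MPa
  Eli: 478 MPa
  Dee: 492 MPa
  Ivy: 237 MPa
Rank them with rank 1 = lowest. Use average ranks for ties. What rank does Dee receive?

Sorted (ascending): 237, 348, 478, 492, 492, 584, 620
The 2 values of 492 occupy positions 4–5 → average rank (4+5)/2 = 4.5.
Dee has value 492 MPa → rank 4.5.

4.5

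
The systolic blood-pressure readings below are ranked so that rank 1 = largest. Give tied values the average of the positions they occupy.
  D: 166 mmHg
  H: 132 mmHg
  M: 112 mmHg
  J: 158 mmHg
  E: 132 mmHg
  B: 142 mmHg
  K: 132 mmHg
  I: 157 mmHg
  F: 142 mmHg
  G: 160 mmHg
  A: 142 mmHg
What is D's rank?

Sorted (descending): 166, 160, 158, 157, 142, 142, 142, 132, 132, 132, 112
The 3 values of 142 occupy positions 5–7 → average rank 6.
The 3 values of 132 occupy positions 8–10 → average rank 9.
D has value 166 mmHg → rank 1.

1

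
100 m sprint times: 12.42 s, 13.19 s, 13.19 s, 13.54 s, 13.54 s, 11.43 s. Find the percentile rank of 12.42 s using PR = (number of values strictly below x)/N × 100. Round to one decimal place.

N = 6.
Strictly below 12.42: 1. Equal to 12.42: 1.
PR = 1/6 × 100 = 16.7

16.7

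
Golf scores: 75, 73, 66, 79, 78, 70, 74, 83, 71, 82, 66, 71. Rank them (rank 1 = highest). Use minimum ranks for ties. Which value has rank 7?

73

Sorted (descending): 83, 82, 79, 78, 75, 74, 73, 71, 71, 70, 66, 66
The 2 values of 71 occupy positions 8–9 → each gets rank 8.
The 2 values of 66 occupy positions 11–12 → each gets rank 11.
Rank 7 → value 73.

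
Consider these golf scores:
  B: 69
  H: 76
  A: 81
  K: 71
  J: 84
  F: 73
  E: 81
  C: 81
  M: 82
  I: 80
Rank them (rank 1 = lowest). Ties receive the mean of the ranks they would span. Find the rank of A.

Sorted (ascending): 69, 71, 73, 76, 80, 81, 81, 81, 82, 84
The 3 values of 81 occupy positions 6–8 → average rank 7.
A has value 81 → rank 7.

7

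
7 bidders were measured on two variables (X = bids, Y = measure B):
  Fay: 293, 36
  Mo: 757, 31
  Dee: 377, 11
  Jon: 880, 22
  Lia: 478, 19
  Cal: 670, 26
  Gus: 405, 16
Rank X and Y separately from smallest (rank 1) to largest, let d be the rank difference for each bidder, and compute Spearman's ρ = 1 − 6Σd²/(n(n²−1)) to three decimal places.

0.143

Ranks of variable 1: 1, 6, 2, 7, 4, 5, 3
Ranks of variable 2: 7, 6, 1, 4, 3, 5, 2
d = r₁ − r₂: -6, 0, 1, 3, 1, 0, 1
d²: 36, 0, 1, 9, 1, 0, 1; Σd² = 48
ρ = 1 − 6·48/(7·48) = 1 − 288/336 = 0.143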